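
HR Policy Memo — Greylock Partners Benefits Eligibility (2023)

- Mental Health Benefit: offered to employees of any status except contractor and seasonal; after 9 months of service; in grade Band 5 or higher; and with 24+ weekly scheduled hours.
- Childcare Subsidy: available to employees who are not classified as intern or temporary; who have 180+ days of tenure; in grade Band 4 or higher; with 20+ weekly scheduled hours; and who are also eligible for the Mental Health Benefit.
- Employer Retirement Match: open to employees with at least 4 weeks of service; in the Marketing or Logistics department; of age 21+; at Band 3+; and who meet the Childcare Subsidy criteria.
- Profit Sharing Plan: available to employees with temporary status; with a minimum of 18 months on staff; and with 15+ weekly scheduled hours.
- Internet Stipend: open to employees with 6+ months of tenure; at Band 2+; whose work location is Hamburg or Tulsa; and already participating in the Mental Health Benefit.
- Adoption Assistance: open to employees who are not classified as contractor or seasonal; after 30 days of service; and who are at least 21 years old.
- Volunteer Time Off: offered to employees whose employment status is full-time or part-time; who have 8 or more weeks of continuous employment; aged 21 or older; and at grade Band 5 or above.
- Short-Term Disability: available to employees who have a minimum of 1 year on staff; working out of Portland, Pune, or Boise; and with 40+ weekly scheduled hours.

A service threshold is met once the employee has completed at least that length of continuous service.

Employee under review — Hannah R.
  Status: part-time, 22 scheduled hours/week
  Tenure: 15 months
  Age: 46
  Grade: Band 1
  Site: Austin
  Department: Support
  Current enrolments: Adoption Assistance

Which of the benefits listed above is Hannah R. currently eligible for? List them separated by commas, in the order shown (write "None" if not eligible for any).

Mental Health Benefit — status part-time ✓ (not excluded); service 15 months ≥ 9 months ✓; grade Band 1 < Band 5 ✗ → not eligible.
Childcare Subsidy — status part-time ✓ (not excluded); service 15 months ≥ 180 days ✓; grade Band 1 < Band 4 ✗ → not eligible.
Employer Retirement Match — service 15 months ≥ 4 weeks (≈28 days) ✓; dept Support ✗ → not eligible.
Profit Sharing Plan — status part-time ✗ (requires temporary) → not eligible.
Internet Stipend — service 15 months ≥ 6 months ✓; grade Band 1 < Band 2 ✗ → not eligible.
Adoption Assistance — status part-time ✓ (not excluded); service 15 months ≥ 30 days ✓; age 46 ≥ 21 ✓ → eligible.
Volunteer Time Off — status part-time ✓; service 15 months ≥ 8 weeks (≈56 days) ✓; age 46 ≥ 21 ✓; grade Band 1 < Band 5 ✗ → not eligible.
Short-Term Disability — service 15 months ≥ 1 year (≈365 days) ✓; site Austin ✗ (not Portland, Pune, or Boise) → not eligible.

Adoption Assistance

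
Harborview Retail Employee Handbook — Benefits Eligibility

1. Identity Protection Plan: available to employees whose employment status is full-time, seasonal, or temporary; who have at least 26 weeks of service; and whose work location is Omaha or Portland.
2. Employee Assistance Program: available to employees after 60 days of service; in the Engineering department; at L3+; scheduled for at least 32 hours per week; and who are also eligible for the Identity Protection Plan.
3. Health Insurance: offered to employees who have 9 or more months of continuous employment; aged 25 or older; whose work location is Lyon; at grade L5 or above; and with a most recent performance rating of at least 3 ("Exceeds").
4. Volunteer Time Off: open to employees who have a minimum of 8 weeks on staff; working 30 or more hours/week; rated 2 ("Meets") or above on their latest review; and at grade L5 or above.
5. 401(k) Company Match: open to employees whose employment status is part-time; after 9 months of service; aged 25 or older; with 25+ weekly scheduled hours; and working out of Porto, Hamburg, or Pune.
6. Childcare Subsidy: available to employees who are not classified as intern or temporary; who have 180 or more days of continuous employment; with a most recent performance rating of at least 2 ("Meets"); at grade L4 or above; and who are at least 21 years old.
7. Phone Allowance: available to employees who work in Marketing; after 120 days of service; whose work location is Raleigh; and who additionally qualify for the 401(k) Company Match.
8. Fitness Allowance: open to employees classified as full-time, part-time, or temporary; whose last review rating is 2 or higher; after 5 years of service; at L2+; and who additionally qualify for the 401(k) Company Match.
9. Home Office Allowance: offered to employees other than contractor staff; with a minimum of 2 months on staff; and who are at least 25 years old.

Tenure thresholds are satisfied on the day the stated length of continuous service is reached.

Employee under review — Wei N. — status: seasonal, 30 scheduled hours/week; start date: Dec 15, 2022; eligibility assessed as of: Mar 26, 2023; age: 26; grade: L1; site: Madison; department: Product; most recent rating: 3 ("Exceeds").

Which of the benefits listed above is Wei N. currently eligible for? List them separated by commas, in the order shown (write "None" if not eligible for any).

Home Office Allowance

Service from Dec 15, 2022 to Mar 26, 2023: 101 days.
Identity Protection Plan — status seasonal ✓; service 101 days < 26 weeks (≈182 days) ✗ → not eligible.
Employee Assistance Program — service 101 days ≥ 60 days ✓; dept Product ✗ → not eligible.
Health Insurance — service 101 days < 9 months (≈270 days) ✗ → not eligible.
Volunteer Time Off — service 101 days ≥ 8 weeks (≈56 days) ✓; 30 hrs/wk ≥ 30 ✓; rating 3 ≥ 2 ✓; grade L1 < L5 ✗ → not eligible.
401(k) Company Match — status seasonal ✗ (requires part-time) → not eligible.
Childcare Subsidy — status seasonal ✓ (not excluded); service 101 days < 180 days ✗ → not eligible.
Phone Allowance — dept Product ✗ → not eligible.
Fitness Allowance — status seasonal ✗ (requires full-time, part-time, or temporary) → not eligible.
Home Office Allowance — status seasonal ✓ (not excluded); service 101 days ≥ 2 months (≈60 days) ✓; age 26 ≥ 25 ✓ → eligible.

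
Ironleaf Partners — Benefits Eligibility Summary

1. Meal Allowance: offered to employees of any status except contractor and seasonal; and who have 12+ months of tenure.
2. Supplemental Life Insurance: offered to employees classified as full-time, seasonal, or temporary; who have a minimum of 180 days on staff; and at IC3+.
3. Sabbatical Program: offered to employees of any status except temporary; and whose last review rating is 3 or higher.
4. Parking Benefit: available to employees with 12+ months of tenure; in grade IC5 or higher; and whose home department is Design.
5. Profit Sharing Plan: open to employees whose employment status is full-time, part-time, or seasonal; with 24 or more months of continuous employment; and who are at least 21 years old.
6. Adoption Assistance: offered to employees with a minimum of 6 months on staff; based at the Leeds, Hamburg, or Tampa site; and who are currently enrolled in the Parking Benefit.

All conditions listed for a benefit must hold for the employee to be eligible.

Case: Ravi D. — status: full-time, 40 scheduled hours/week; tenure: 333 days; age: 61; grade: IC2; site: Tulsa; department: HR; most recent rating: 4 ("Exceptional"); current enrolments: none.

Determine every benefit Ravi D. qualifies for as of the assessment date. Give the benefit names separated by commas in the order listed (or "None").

Sabbatical Program

Meal Allowance — status full-time ✓ (not excluded); service 333 days < 12 months (≈360 days) ✗ → not eligible.
Supplemental Life Insurance — status full-time ✓; service 333 days ≥ 180 days ✓; grade IC2 < IC3 ✗ → not eligible.
Sabbatical Program — status full-time ✓ (not excluded); rating 4 ≥ 3 ✓ → eligible.
Parking Benefit — service 333 days < 12 months (≈360 days) ✗ → not eligible.
Profit Sharing Plan — status full-time ✓; service 333 days < 24 months (≈720 days) ✗ → not eligible.
Adoption Assistance — service 333 days ≥ 6 months (≈180 days) ✓; site Tulsa ✗ (not Leeds, Hamburg, or Tampa) → not eligible.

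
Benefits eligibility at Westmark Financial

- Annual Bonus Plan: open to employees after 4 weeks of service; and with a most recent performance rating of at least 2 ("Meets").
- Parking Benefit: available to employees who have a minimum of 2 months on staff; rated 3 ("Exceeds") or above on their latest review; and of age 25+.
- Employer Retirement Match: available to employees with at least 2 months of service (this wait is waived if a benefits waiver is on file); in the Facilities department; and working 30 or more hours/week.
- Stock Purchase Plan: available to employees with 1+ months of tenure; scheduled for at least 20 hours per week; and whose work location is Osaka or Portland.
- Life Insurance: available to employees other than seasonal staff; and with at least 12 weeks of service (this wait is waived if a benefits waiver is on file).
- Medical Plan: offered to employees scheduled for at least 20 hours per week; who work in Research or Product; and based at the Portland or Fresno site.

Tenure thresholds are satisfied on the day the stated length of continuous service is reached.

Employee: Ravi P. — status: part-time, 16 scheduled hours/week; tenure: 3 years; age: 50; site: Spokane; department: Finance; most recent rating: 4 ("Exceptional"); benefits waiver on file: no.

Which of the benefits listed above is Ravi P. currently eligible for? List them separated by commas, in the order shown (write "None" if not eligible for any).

Annual Bonus Plan, Parking Benefit, Life Insurance

Annual Bonus Plan — service 3 years ≥ 4 weeks (≈28 days) ✓; rating 4 ≥ 2 ✓ → eligible.
Parking Benefit — service 3 years ≥ 2 months (≈60 days) ✓; rating 4 ≥ 3 ✓; age 50 ≥ 25 ✓ → eligible.
Employer Retirement Match — no waiver, service 3 years ≥ 2 months (≈60 days) ✓; dept Finance ✗ → not eligible.
Stock Purchase Plan — service 3 years ≥ 1 month (≈30 days) ✓; 16 hrs/wk < 20 ✗ → not eligible.
Life Insurance — status part-time ✓ (not excluded); no waiver, service 3 years ≥ 12 weeks (≈84 days) ✓ → eligible.
Medical Plan — 16 hrs/wk < 20 ✗ → not eligible.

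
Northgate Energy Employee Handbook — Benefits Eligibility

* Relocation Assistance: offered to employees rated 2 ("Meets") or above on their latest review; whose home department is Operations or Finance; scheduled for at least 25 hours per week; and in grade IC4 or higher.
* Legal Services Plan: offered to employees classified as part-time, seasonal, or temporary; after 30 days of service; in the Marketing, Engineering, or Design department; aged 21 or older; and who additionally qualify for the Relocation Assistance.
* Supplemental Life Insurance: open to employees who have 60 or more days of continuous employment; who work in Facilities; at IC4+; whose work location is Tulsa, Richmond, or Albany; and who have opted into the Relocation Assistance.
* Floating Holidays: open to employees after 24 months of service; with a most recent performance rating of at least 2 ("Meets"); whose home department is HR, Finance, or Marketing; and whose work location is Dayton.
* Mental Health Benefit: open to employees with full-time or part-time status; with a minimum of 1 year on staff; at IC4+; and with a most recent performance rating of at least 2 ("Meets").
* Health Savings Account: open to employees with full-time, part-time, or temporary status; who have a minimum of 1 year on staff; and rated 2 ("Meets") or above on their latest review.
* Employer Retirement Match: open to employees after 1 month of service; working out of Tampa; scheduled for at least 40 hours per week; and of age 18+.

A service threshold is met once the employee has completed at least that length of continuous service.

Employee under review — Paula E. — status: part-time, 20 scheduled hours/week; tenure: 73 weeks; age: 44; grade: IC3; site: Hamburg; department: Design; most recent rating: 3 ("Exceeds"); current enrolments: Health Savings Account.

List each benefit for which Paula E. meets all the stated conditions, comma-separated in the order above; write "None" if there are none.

Health Savings Account

Relocation Assistance — rating 3 ≥ 2 ✓; dept Design ✗ → not eligible.
Legal Services Plan — status part-time ✓; service 73 weeks ≥ 30 days ✓; dept Design ✓; age 44 ≥ 21 ✓; not eligible for Relocation Assistance ✗ → not eligible.
Supplemental Life Insurance — service 73 weeks ≥ 60 days ✓; dept Design ✗ → not eligible.
Floating Holidays — service 73 weeks < 24 months (≈720 days) ✗ → not eligible.
Mental Health Benefit — status part-time ✓; service 73 weeks ≥ 1 year (≈365 days) ✓; grade IC3 < IC4 ✗ → not eligible.
Health Savings Account — status part-time ✓; service 73 weeks ≥ 1 year (≈365 days) ✓; rating 3 ≥ 2 ✓ → eligible.
Employer Retirement Match — service 73 weeks ≥ 1 month (≈30 days) ✓; site Hamburg ✗ (not Tampa) → not eligible.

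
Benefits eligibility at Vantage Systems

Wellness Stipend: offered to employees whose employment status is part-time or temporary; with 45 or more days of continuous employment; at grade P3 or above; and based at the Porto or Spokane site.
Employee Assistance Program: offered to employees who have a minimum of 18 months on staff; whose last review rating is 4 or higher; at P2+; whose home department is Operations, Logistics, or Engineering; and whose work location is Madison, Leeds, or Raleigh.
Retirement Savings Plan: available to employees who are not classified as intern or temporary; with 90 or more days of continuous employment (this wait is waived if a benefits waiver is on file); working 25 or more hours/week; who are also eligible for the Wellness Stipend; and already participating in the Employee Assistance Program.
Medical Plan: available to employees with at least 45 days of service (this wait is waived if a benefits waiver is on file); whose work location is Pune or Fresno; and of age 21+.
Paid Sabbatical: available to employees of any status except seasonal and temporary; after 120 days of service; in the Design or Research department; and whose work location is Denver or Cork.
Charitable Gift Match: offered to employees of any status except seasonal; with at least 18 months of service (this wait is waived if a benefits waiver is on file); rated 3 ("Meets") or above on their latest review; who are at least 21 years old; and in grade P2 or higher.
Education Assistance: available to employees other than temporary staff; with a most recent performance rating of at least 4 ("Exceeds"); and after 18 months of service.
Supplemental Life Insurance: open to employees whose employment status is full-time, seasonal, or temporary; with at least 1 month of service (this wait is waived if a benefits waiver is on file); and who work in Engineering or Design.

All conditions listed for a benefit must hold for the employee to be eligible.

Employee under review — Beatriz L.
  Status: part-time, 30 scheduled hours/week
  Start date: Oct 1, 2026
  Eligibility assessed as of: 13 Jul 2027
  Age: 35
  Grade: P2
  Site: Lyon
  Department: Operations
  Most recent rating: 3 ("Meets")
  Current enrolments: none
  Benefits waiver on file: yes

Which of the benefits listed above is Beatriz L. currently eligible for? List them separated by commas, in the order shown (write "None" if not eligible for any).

Charitable Gift Match

Service from Oct 1, 2026 to 13 Jul 2027: 285 days.
Wellness Stipend — status part-time ✓; service 285 days ≥ 45 days ✓; grade P2 < P3 ✗ → not eligible.
Employee Assistance Program — service 285 days < 18 months (≈540 days) ✗ → not eligible.
Retirement Savings Plan — status part-time ✓ (not excluded); benefits waiver on file ✓; 30 hrs/wk ≥ 25 ✓; not eligible for Wellness Stipend ✗ → not eligible.
Medical Plan — benefits waiver on file ✓; site Lyon ✗ (not Pune or Fresno) → not eligible.
Paid Sabbatical — status part-time ✓ (not excluded); service 285 days ≥ 120 days ✓; dept Operations ✗ → not eligible.
Charitable Gift Match — status part-time ✓ (not excluded); benefits waiver on file ✓; rating 3 ≥ 3 ✓; age 35 ≥ 21 ✓; grade P2 ≥ P2 ✓ → eligible.
Education Assistance — status part-time ✓ (not excluded); rating 3 < 4 ✗ → not eligible.
Supplemental Life Insurance — status part-time ✗ (requires full-time, seasonal, or temporary) → not eligible.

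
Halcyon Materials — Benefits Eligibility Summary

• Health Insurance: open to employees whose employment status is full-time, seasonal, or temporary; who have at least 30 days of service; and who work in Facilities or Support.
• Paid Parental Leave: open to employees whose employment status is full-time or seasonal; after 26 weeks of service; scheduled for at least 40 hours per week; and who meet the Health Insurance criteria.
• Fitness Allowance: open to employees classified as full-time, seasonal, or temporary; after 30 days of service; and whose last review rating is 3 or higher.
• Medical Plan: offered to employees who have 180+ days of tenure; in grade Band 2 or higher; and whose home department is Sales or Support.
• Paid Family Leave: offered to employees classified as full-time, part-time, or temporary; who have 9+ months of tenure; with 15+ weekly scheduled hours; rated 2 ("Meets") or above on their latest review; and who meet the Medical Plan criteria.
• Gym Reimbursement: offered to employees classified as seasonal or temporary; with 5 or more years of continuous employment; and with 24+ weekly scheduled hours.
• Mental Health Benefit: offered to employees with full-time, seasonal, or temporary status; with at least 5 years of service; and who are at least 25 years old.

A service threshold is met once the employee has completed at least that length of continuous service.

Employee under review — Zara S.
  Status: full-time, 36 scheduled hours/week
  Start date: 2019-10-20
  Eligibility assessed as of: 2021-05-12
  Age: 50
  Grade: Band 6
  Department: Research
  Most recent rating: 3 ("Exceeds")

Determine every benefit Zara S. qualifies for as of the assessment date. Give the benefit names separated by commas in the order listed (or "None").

Service from 2019-10-20 to 2021-05-12: 570 days.
Health Insurance — status full-time ✓; service 570 days ≥ 30 days ✓; dept Research ✗ → not eligible.
Paid Parental Leave — status full-time ✓; service 570 days ≥ 26 weeks (≈182 days) ✓; 36 hrs/wk < 40 ✗ → not eligible.
Fitness Allowance — status full-time ✓; service 570 days ≥ 30 days ✓; rating 3 ≥ 3 ✓ → eligible.
Medical Plan — service 570 days ≥ 180 days ✓; grade Band 6 ≥ Band 2 ✓; dept Research ✗ → not eligible.
Paid Family Leave — status full-time ✓; service 570 days ≥ 9 months (≈270 days) ✓; 36 hrs/wk ≥ 15 ✓; rating 3 ≥ 2 ✓; not eligible for Medical Plan ✗ → not eligible.
Gym Reimbursement — status full-time ✗ (requires seasonal or temporary) → not eligible.
Mental Health Benefit — status full-time ✓; service 570 days < 5 years (≈1825 days) ✗ → not eligible.

Fitness Allowance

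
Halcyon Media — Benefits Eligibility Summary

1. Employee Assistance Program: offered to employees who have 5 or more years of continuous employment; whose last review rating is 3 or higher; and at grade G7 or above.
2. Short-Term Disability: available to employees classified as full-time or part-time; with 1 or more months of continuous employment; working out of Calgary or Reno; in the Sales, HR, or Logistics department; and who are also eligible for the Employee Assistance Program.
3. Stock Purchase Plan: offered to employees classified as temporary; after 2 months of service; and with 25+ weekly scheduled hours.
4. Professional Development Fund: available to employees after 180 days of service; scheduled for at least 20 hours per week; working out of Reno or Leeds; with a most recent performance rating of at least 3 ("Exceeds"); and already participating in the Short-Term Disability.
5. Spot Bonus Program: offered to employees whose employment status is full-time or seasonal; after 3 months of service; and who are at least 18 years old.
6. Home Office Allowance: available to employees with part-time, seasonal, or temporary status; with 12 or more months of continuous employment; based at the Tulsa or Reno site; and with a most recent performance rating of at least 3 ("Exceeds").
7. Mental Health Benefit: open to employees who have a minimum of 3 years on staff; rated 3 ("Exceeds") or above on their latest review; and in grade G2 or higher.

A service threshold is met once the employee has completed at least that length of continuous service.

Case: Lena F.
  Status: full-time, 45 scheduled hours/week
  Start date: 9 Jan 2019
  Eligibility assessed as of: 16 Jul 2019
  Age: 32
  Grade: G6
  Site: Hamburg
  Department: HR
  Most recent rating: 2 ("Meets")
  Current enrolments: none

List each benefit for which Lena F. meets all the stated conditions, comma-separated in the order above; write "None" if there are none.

Spot Bonus Program

Service from 9 Jan 2019 to 16 Jul 2019: 188 days.
Employee Assistance Program — service 188 days < 5 years (≈1825 days) ✗ → not eligible.
Short-Term Disability — status full-time ✓; service 188 days ≥ 1 month (≈30 days) ✓; site Hamburg ✗ (not Calgary or Reno) → not eligible.
Stock Purchase Plan — status full-time ✗ (requires temporary) → not eligible.
Professional Development Fund — service 188 days ≥ 180 days ✓; 45 hrs/wk ≥ 20 ✓; site Hamburg ✗ (not Reno or Leeds) → not eligible.
Spot Bonus Program — status full-time ✓; service 188 days ≥ 3 months (≈90 days) ✓; age 32 ≥ 18 ✓ → eligible.
Home Office Allowance — status full-time ✗ (requires part-time, seasonal, or temporary) → not eligible.
Mental Health Benefit — service 188 days < 3 years (≈1095 days) ✗ → not eligible.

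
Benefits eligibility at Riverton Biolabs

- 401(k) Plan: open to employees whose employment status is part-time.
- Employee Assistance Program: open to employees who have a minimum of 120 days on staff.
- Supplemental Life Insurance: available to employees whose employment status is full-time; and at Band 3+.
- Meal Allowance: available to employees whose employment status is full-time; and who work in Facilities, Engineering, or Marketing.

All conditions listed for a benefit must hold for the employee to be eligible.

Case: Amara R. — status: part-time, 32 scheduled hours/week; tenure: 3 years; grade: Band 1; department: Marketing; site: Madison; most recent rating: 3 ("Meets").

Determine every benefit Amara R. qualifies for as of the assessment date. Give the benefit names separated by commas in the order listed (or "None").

401(k) Plan, Employee Assistance Program

401(k) Plan — status part-time ✓ → eligible.
Employee Assistance Program — service 3 years ≥ 120 days ✓ → eligible.
Supplemental Life Insurance — status part-time ✗ (requires full-time) → not eligible.
Meal Allowance — status part-time ✗ (requires full-time) → not eligible.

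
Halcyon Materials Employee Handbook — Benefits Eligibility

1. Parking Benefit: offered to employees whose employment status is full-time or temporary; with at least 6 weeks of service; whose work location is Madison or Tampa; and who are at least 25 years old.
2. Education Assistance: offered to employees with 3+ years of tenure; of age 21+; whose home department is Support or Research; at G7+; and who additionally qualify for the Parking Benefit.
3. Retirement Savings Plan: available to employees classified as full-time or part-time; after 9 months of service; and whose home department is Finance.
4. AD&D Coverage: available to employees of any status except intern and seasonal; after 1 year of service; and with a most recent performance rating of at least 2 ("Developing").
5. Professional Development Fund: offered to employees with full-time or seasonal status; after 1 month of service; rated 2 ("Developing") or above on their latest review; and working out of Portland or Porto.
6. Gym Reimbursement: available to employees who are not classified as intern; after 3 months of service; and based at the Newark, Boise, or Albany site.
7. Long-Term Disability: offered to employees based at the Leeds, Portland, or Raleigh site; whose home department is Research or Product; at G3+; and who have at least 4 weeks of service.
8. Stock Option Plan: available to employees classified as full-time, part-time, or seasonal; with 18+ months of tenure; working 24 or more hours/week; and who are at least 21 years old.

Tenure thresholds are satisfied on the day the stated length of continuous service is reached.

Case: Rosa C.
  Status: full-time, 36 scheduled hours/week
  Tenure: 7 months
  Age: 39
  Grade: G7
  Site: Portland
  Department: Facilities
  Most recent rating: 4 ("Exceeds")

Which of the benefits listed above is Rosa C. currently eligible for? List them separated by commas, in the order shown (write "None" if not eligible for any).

Parking Benefit — status full-time ✓; service 7 months ≥ 6 weeks (≈42 days) ✓; site Portland ✗ (not Madison or Tampa) → not eligible.
Education Assistance — service 7 months < 3 years (≈1095 days) ✗ → not eligible.
Retirement Savings Plan — status full-time ✓; service 7 months < 9 months ✗ → not eligible.
AD&D Coverage — status full-time ✓ (not excluded); service 7 months < 1 year (≈365 days) ✗ → not eligible.
Professional Development Fund — status full-time ✓; service 7 months ≥ 1 month ✓; rating 4 ≥ 2 ✓; site Portland ✓ → eligible.
Gym Reimbursement — status full-time ✓ (not excluded); service 7 months ≥ 3 months ✓; site Portland ✗ (not Newark, Boise, or Albany) → not eligible.
Long-Term Disability — site Portland ✓; dept Facilities ✗ → not eligible.
Stock Option Plan — status full-time ✓; service 7 months < 18 months ✗ → not eligible.

Professional Development Fund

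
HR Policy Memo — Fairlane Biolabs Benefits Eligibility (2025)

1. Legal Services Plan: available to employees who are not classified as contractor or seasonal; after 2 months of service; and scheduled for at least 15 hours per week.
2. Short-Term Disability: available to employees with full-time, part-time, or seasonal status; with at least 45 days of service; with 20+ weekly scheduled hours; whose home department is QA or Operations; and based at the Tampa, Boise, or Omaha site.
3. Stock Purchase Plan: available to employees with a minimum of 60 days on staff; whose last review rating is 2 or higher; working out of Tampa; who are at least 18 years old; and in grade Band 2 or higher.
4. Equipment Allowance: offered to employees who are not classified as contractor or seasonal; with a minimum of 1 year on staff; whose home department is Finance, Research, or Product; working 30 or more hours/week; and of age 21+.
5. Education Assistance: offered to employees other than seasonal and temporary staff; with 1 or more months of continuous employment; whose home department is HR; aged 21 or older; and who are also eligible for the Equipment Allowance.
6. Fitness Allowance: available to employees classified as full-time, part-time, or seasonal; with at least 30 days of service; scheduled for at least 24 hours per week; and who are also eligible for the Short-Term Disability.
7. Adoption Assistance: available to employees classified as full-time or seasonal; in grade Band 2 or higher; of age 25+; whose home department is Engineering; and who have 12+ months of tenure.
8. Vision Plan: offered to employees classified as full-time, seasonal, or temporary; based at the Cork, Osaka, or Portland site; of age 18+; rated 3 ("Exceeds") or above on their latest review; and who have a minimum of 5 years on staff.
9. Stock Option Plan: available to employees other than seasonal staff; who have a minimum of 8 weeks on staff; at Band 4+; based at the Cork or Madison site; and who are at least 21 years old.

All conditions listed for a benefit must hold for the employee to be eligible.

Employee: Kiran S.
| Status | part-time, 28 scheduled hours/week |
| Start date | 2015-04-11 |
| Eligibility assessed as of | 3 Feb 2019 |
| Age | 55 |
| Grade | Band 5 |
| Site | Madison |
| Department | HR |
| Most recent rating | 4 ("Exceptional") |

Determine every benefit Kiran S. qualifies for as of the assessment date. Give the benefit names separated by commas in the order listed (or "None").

Legal Services Plan, Stock Option Plan

Service from 2015-04-11 to 3 Feb 2019: 1394 days.
Legal Services Plan — status part-time ✓ (not excluded); service 1394 days ≥ 2 months (≈60 days) ✓; 28 hrs/wk ≥ 15 ✓ → eligible.
Short-Term Disability — status part-time ✓; service 1394 days ≥ 45 days ✓; 28 hrs/wk ≥ 20 ✓; dept HR ✗ → not eligible.
Stock Purchase Plan — service 1394 days ≥ 60 days ✓; rating 4 ≥ 2 ✓; site Madison ✗ (not Tampa) → not eligible.
Equipment Allowance — status part-time ✓ (not excluded); service 1394 days ≥ 1 year (≈365 days) ✓; dept HR ✗ → not eligible.
Education Assistance — status part-time ✓ (not excluded); service 1394 days ≥ 1 month (≈30 days) ✓; dept HR ✓; age 55 ≥ 21 ✓; not eligible for Equipment Allowance ✗ → not eligible.
Fitness Allowance — status part-time ✓; service 1394 days ≥ 30 days ✓; 28 hrs/wk ≥ 24 ✓; not eligible for Short-Term Disability ✗ → not eligible.
Adoption Assistance — status part-time ✗ (requires full-time or seasonal) → not eligible.
Vision Plan — status part-time ✗ (requires full-time, seasonal, or temporary) → not eligible.
Stock Option Plan — status part-time ✓ (not excluded); service 1394 days ≥ 8 weeks (≈56 days) ✓; grade Band 5 ≥ Band 4 ✓; site Madison ✓; age 55 ≥ 21 ✓ → eligible.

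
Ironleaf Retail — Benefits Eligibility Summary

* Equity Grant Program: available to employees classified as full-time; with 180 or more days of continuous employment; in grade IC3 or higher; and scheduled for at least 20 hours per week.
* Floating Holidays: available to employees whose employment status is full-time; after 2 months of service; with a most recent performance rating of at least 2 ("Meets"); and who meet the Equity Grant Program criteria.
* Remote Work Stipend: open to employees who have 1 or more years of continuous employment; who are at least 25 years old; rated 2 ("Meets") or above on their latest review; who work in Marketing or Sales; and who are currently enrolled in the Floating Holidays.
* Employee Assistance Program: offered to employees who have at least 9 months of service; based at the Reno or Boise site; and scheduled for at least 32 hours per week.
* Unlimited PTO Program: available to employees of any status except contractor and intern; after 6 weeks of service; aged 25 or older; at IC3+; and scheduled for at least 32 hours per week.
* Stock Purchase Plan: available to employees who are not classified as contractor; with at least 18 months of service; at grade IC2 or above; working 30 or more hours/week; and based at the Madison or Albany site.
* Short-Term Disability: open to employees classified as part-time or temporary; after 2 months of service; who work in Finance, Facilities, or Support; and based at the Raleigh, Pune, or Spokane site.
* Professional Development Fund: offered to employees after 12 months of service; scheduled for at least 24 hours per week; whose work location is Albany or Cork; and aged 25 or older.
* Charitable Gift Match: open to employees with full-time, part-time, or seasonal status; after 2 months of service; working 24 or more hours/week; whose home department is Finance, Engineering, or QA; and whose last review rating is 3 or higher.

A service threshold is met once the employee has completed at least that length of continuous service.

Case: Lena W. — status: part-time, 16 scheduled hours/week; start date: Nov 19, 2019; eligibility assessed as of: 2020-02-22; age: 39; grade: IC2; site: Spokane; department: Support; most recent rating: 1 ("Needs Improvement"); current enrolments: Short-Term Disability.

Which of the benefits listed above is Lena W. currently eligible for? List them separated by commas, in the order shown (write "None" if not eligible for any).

Service from Nov 19, 2019 to 2020-02-22: 95 days.
Equity Grant Program — status part-time ✗ (requires full-time) → not eligible.
Floating Holidays — status part-time ✗ (requires full-time) → not eligible.
Remote Work Stipend — service 95 days < 1 year (≈365 days) ✗ → not eligible.
Employee Assistance Program — service 95 days < 9 months (≈270 days) ✗ → not eligible.
Unlimited PTO Program — status part-time ✓ (not excluded); service 95 days ≥ 6 weeks (≈42 days) ✓; age 39 ≥ 25 ✓; grade IC2 < IC3 ✗ → not eligible.
Stock Purchase Plan — status part-time ✓ (not excluded); service 95 days < 18 months (≈540 days) ✗ → not eligible.
Short-Term Disability — status part-time ✓; service 95 days ≥ 2 months (≈60 days) ✓; dept Support ✓; site Spokane ✓ → eligible.
Professional Development Fund — service 95 days < 12 months (≈360 days) ✗ → not eligible.
Charitable Gift Match — status part-time ✓; service 95 days ≥ 2 months (≈60 days) ✓; 16 hrs/wk < 24 ✗ → not eligible.

Short-Term Disability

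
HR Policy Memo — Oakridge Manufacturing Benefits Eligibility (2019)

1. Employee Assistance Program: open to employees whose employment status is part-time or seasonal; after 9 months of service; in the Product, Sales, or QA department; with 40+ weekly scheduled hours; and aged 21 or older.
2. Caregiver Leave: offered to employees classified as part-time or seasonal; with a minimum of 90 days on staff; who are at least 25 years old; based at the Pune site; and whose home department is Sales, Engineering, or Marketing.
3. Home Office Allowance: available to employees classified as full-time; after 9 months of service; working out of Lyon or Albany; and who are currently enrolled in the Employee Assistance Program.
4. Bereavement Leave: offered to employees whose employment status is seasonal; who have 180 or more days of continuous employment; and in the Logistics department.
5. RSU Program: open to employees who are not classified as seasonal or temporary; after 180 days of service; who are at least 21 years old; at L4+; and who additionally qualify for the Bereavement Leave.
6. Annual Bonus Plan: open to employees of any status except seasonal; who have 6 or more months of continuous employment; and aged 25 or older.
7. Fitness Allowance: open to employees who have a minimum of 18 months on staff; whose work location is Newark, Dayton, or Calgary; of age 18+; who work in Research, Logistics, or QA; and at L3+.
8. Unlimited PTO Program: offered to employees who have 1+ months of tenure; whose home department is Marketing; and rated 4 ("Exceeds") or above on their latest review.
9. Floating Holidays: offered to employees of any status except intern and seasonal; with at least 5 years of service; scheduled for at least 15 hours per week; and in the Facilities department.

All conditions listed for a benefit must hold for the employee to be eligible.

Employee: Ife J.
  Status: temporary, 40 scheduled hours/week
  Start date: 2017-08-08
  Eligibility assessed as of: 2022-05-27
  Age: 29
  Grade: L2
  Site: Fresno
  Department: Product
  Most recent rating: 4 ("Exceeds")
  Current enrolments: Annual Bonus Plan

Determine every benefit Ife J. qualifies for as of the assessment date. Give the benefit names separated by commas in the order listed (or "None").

Service from 2017-08-08 to 2022-05-27: 1753 days.
Employee Assistance Program — status temporary ✗ (requires part-time or seasonal) → not eligible.
Caregiver Leave — status temporary ✗ (requires part-time or seasonal) → not eligible.
Home Office Allowance — status temporary ✗ (requires full-time) → not eligible.
Bereavement Leave — status temporary ✗ (requires seasonal) → not eligible.
RSU Program — status temporary ✗ (excluded) → not eligible.
Annual Bonus Plan — status temporary ✓ (not excluded); service 1753 days ≥ 6 months (≈180 days) ✓; age 29 ≥ 25 ✓ → eligible.
Fitness Allowance — service 1753 days ≥ 18 months (≈540 days) ✓; site Fresno ✗ (not Newark, Dayton, or Calgary) → not eligible.
Unlimited PTO Program — service 1753 days ≥ 1 month (≈30 days) ✓; dept Product ✗ → not eligible.
Floating Holidays — status temporary ✓ (not excluded); service 1753 days < 5 years (≈1825 days) ✗ → not eligible.

Annual Bonus Plan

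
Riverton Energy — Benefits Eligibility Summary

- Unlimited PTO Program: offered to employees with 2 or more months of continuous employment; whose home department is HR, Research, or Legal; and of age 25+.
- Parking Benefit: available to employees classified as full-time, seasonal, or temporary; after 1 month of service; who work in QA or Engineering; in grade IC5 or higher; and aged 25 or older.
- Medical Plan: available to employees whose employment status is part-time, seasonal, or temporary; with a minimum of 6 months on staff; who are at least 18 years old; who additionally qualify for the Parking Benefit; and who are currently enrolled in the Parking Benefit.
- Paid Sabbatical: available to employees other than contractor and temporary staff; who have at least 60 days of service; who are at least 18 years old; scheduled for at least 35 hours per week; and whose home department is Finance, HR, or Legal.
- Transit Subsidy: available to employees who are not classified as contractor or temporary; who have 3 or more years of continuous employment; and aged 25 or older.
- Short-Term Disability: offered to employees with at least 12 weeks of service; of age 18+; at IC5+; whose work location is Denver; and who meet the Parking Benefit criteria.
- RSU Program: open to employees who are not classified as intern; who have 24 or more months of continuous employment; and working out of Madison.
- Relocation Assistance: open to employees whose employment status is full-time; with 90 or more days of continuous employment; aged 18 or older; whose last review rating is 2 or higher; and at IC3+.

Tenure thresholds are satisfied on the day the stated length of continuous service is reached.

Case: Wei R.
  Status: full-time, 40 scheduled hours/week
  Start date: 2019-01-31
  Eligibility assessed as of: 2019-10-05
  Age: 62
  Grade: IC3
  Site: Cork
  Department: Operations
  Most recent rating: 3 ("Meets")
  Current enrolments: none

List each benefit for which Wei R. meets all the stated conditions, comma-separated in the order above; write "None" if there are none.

Service from 2019-01-31 to 2019-10-05: 247 days.
Unlimited PTO Program — service 247 days ≥ 2 months (≈60 days) ✓; dept Operations ✗ → not eligible.
Parking Benefit — status full-time ✓; service 247 days ≥ 1 month (≈30 days) ✓; dept Operations ✗ → not eligible.
Medical Plan — status full-time ✗ (requires part-time, seasonal, or temporary) → not eligible.
Paid Sabbatical — status full-time ✓ (not excluded); service 247 days ≥ 60 days ✓; age 62 ≥ 18 ✓; 40 hrs/wk ≥ 35 ✓; dept Operations ✗ → not eligible.
Transit Subsidy — status full-time ✓ (not excluded); service 247 days < 3 years (≈1095 days) ✗ → not eligible.
Short-Term Disability — service 247 days ≥ 12 weeks (≈84 days) ✓; age 62 ≥ 18 ✓; grade IC3 < IC5 ✗ → not eligible.
RSU Program — status full-time ✓ (not excluded); service 247 days < 24 months (≈720 days) ✗ → not eligible.
Relocation Assistance — status full-time ✓; service 247 days ≥ 90 days ✓; age 62 ≥ 18 ✓; rating 3 ≥ 2 ✓; grade IC3 ≥ IC3 ✓ → eligible.

Relocation Assistance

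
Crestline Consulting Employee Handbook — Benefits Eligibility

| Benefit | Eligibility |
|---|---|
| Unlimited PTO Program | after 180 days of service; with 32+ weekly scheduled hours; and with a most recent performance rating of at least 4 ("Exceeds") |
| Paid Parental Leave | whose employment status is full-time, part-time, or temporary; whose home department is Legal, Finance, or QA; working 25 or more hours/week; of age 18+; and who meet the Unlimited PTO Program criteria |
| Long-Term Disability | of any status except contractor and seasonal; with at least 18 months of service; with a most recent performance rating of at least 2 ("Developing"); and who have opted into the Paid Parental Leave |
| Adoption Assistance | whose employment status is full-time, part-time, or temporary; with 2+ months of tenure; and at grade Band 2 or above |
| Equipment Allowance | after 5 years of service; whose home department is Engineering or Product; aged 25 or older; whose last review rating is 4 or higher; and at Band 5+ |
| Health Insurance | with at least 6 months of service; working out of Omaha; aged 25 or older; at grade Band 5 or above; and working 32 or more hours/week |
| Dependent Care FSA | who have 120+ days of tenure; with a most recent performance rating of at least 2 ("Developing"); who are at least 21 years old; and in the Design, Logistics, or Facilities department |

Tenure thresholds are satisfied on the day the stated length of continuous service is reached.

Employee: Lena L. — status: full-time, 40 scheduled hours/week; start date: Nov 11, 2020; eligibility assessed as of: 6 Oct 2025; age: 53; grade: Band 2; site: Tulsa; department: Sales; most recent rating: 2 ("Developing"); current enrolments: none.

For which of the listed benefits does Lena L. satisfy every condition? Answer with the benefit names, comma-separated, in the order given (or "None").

Service from Nov 11, 2020 to 6 Oct 2025: 1790 days.
Unlimited PTO Program — service 1790 days ≥ 180 days ✓; 40 hrs/wk ≥ 32 ✓; rating 2 < 4 ✗ → not eligible.
Paid Parental Leave — status full-time ✓; dept Sales ✗ → not eligible.
Long-Term Disability — status full-time ✓ (not excluded); service 1790 days ≥ 18 months (≈540 days) ✓; rating 2 ≥ 2 ✓; not enrolled in Paid Parental Leave ✗ → not eligible.
Adoption Assistance — status full-time ✓; service 1790 days ≥ 2 months (≈60 days) ✓; grade Band 2 ≥ Band 2 ✓ → eligible.
Equipment Allowance — service 1790 days < 5 years (≈1825 days) ✗ → not eligible.
Health Insurance — service 1790 days ≥ 6 months (≈180 days) ✓; site Tulsa ✗ (not Omaha) → not eligible.
Dependent Care FSA — service 1790 days ≥ 120 days ✓; rating 2 ≥ 2 ✓; age 53 ≥ 21 ✓; dept Sales ✗ → not eligible.

Adoption Assistance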